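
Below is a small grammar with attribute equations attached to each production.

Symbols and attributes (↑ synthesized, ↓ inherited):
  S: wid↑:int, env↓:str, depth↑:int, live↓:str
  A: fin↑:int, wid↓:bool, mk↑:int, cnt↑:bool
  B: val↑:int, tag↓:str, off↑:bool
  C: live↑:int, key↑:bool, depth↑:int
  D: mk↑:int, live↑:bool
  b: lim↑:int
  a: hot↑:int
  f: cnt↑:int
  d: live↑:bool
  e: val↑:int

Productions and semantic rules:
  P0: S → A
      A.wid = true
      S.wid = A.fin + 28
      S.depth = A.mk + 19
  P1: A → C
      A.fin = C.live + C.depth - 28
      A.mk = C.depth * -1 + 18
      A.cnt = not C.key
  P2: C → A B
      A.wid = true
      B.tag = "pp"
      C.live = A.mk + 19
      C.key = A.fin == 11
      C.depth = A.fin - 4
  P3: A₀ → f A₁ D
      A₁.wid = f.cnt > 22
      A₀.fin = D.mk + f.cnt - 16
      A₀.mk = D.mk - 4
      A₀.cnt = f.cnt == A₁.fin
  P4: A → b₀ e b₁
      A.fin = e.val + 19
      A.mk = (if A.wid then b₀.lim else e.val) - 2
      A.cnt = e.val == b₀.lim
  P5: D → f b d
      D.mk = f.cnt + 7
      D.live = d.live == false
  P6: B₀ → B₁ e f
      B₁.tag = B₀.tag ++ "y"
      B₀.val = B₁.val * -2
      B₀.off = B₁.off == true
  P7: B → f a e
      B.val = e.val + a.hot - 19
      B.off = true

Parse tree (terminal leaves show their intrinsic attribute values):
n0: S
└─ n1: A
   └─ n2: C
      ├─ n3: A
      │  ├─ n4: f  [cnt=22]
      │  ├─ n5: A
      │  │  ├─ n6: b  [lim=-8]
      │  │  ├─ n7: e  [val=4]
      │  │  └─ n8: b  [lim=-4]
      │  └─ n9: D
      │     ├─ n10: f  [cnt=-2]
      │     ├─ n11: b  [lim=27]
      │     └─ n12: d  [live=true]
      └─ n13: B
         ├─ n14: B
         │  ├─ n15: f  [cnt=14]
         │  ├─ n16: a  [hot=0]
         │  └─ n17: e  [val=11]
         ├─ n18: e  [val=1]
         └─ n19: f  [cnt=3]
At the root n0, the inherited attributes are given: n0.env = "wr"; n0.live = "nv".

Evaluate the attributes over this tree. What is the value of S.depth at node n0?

1. n0.env = "wr"  [given at root]
2. n0.live = "nv"  [given at root]
3. n1.wid = true  [true]
4. n3.wid = true  [true]
5. n4.cnt = 22  [terminal]
6. n5.wid = false  [f.cnt > 22]
7. n6.lim = -8  [terminal]
8. n7.val = 4  [terminal]
9. n8.lim = -4  [terminal]
10. n5.fin = 23  [e.val + 19]
11. n5.mk = 2  [(if A.wid then b₀.lim else e.val) - 2]
12. n5.cnt = false  [e.val == b₀.lim]
13. n10.cnt = -2  [terminal]
14. n11.lim = 27  [terminal]
15. n12.live = true  [terminal]
16. n9.mk = 5  [f.cnt + 7]
17. n9.live = false  [d.live == false]
18. n3.fin = 11  [D.mk + f.cnt - 16]
19. n3.mk = 1  [D.mk - 4]
20. n3.cnt = false  [f.cnt == A₁.fin]
21. n13.tag = "pp"  ["pp"]
22. n14.tag = "ppy"  [B₀.tag ++ "y"]
23. n15.cnt = 14  [terminal]
24. n16.hot = 0  [terminal]
25. n17.val = 11  [terminal]
26. n14.val = -8  [e.val + a.hot - 19]
27. n14.off = true  [true]
28. n18.val = 1  [terminal]
29. n19.cnt = 3  [terminal]
30. n13.val = 16  [B₁.val * -2]
31. n13.off = true  [B₁.off == true]
32. n2.live = 20  [A.mk + 19]
33. n2.key = true  [A.fin == 11]
34. n2.depth = 7  [A.fin - 4]
35. n1.fin = -1  [C.live + C.depth - 28]
36. n1.mk = 11  [C.depth * -1 + 18]
37. n1.cnt = false  [not C.key]
38. n0.wid = 27  [A.fin + 28]
39. n0.depth = 30  [A.mk + 19]

30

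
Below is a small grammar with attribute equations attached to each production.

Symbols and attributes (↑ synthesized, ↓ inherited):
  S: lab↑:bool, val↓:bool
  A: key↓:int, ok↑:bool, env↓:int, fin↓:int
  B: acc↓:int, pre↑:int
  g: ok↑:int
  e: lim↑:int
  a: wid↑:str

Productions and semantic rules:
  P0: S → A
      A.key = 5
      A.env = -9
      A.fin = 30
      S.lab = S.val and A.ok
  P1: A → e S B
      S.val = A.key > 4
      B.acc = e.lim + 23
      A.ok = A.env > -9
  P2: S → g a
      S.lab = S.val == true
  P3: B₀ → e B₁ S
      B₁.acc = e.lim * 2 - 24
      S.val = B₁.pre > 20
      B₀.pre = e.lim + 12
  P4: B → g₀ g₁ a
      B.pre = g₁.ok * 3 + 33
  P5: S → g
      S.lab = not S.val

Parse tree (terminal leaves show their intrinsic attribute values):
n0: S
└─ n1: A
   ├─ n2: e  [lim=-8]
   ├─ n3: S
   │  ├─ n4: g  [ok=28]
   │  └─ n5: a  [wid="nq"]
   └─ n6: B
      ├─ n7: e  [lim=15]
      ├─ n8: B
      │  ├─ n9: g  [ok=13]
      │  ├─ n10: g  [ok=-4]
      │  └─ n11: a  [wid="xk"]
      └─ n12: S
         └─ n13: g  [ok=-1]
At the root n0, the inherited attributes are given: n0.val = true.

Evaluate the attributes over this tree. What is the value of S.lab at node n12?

false

1. n0.val = true  [given at root]
2. n1.key = 5  [5]
3. n1.env = -9  [-9]
4. n1.fin = 30  [30]
5. n2.lim = -8  [terminal]
6. n3.val = true  [A.key > 4]
7. n4.ok = 28  [terminal]
8. n5.wid = "nq"  [terminal]
9. n3.lab = true  [S.val == true]
10. n6.acc = 15  [e.lim + 23]
11. n7.lim = 15  [terminal]
12. n8.acc = 6  [e.lim * 2 - 24]
13. n9.ok = 13  [terminal]
14. n10.ok = -4  [terminal]
15. n11.wid = "xk"  [terminal]
16. n8.pre = 21  [g₁.ok * 3 + 33]
17. n12.val = true  [B₁.pre > 20]
18. n13.ok = -1  [terminal]
19. n12.lab = false  [not S.val]
20. n6.pre = 27  [e.lim + 12]
21. n1.ok = false  [A.env > -9]
22. n0.lab = false  [S.val and A.ok]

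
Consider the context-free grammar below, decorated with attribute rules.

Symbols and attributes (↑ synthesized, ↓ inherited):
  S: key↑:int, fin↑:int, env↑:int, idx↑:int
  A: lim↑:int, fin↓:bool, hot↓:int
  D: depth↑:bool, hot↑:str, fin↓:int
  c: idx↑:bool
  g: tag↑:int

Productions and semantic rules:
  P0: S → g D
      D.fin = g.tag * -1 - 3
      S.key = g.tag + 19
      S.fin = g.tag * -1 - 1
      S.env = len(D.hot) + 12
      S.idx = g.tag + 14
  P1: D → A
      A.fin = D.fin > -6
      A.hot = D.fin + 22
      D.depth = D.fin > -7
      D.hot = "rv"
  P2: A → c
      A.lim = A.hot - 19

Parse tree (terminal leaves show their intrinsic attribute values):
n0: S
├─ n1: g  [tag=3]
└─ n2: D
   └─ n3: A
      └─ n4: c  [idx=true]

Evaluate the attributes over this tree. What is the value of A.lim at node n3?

-3

1. n1.tag = 3  [terminal]
2. n2.fin = -6  [g.tag * -1 - 3]
3. n3.fin = false  [D.fin > -6]
4. n3.hot = 16  [D.fin + 22]
5. n4.idx = true  [terminal]
6. n3.lim = -3  [A.hot - 19]
7. n2.depth = true  [D.fin > -7]
8. n2.hot = "rv"  ["rv"]
9. n0.key = 22  [g.tag + 19]
10. n0.fin = -4  [g.tag * -1 - 1]
11. n0.env = 14  [len(D.hot) + 12]
12. n0.idx = 17  [g.tag + 14]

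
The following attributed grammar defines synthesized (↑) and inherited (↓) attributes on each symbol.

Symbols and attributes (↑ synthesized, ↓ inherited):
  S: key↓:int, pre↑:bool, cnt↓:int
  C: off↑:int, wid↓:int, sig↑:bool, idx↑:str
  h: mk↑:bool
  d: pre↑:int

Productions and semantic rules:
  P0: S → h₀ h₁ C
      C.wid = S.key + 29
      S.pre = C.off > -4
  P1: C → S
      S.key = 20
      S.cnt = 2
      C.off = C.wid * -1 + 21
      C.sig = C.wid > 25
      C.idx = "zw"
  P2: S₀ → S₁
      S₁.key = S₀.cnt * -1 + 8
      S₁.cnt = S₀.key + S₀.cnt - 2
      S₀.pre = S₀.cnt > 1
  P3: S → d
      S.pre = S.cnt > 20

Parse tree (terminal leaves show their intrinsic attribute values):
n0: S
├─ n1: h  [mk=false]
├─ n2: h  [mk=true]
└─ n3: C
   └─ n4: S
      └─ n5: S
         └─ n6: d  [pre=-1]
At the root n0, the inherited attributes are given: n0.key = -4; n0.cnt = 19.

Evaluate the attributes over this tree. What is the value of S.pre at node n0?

false

1. n0.key = -4  [given at root]
2. n0.cnt = 19  [given at root]
3. n1.mk = false  [terminal]
4. n2.mk = true  [terminal]
5. n3.wid = 25  [S.key + 29]
6. n4.key = 20  [20]
7. n4.cnt = 2  [2]
8. n5.key = 6  [S₀.cnt * -1 + 8]
9. n5.cnt = 20  [S₀.key + S₀.cnt - 2]
10. n6.pre = -1  [terminal]
11. n5.pre = false  [S.cnt > 20]
12. n4.pre = true  [S₀.cnt > 1]
13. n3.off = -4  [C.wid * -1 + 21]
14. n3.sig = false  [C.wid > 25]
15. n3.idx = "zw"  ["zw"]
16. n0.pre = false  [C.off > -4]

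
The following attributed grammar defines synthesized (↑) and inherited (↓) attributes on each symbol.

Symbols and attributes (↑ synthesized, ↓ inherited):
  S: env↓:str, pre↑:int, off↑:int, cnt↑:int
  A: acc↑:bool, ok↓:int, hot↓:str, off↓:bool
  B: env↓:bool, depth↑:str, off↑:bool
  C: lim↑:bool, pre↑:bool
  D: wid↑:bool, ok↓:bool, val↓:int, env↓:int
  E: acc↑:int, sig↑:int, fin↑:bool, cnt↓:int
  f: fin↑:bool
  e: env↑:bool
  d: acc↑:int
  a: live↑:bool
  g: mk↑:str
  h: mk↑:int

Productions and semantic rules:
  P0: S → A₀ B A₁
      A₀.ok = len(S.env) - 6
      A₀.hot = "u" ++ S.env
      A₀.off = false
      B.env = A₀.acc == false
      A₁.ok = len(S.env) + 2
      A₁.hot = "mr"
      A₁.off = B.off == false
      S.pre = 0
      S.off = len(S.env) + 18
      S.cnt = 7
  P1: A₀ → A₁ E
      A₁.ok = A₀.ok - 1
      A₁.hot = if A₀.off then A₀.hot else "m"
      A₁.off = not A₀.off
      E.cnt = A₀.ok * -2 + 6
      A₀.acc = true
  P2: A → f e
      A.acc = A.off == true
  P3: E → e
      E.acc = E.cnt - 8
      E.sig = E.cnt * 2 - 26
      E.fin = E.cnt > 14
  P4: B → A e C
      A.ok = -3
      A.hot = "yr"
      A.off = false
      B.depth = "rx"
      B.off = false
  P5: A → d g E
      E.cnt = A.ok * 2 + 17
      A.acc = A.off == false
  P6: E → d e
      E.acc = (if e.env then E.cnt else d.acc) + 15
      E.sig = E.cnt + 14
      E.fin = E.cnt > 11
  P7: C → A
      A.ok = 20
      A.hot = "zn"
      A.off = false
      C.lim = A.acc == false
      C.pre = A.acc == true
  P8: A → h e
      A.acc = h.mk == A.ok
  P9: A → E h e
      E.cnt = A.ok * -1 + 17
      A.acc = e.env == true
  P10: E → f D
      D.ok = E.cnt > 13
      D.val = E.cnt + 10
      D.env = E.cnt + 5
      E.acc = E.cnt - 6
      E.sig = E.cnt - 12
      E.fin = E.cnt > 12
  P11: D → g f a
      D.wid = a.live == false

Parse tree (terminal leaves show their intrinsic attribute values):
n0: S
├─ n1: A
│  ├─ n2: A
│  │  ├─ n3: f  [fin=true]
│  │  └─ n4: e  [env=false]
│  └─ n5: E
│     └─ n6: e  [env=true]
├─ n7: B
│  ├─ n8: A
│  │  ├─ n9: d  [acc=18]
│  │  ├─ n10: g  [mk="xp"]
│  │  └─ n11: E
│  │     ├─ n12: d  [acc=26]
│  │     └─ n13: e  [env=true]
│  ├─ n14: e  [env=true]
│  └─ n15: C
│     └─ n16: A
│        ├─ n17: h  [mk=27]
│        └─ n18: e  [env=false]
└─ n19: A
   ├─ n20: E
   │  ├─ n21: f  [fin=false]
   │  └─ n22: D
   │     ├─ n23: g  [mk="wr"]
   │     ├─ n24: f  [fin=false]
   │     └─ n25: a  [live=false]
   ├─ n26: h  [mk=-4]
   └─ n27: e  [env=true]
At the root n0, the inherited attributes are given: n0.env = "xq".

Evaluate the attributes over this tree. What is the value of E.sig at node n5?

1. n0.env = "xq"  [given at root]
2. n1.ok = -4  [len(S.env) - 6]
3. n1.hot = "uxq"  ["u" ++ S.env]
4. n1.off = false  [false]
5. n2.ok = -5  [A₀.ok - 1]
6. n2.hot = "m"  [if A₀.off then A₀.hot else "m"]
7. n2.off = true  [not A₀.off]
8. n3.fin = true  [terminal]
9. n4.env = false  [terminal]
10. n2.acc = true  [A.off == true]
11. n5.cnt = 14  [A₀.ok * -2 + 6]
12. n6.env = true  [terminal]
13. n5.acc = 6  [E.cnt - 8]
14. n5.sig = 2  [E.cnt * 2 - 26]
15. n5.fin = false  [E.cnt > 14]
16. n1.acc = true  [true]
17. n7.env = false  [A₀.acc == false]
18. n8.ok = -3  [-3]
19. n8.hot = "yr"  ["yr"]
20. n8.off = false  [false]
21. n9.acc = 18  [terminal]
22. n10.mk = "xp"  [terminal]
23. n11.cnt = 11  [A.ok * 2 + 17]
24. n12.acc = 26  [terminal]
25. n13.env = true  [terminal]
26. n11.acc = 26  [(if e.env then E.cnt else d.acc) + 15]
27. n11.sig = 25  [E.cnt + 14]
28. n11.fin = false  [E.cnt > 11]
29. n8.acc = true  [A.off == false]
30. n14.env = true  [terminal]
31. n16.ok = 20  [20]
32. n16.hot = "zn"  ["zn"]
33. n16.off = false  [false]
34. n17.mk = 27  [terminal]
35. n18.env = false  [terminal]
36. n16.acc = false  [h.mk == A.ok]
37. n15.lim = true  [A.acc == false]
38. n15.pre = false  [A.acc == true]
39. n7.depth = "rx"  ["rx"]
40. n7.off = false  [false]
41. n19.ok = 4  [len(S.env) + 2]
42. n19.hot = "mr"  ["mr"]
43. n19.off = true  [B.off == false]
44. n20.cnt = 13  [A.ok * -1 + 17]
45. n21.fin = false  [terminal]
46. n22.ok = false  [E.cnt > 13]
47. n22.val = 23  [E.cnt + 10]
48. n22.env = 18  [E.cnt + 5]
49. n23.mk = "wr"  [terminal]
50. n24.fin = false  [terminal]
51. n25.live = false  [terminal]
52. n22.wid = true  [a.live == false]
53. n20.acc = 7  [E.cnt - 6]
54. n20.sig = 1  [E.cnt - 12]
55. n20.fin = true  [E.cnt > 12]
56. n26.mk = -4  [terminal]
57. n27.env = true  [terminal]
58. n19.acc = true  [e.env == true]
59. n0.pre = 0  [0]
60. n0.off = 20  [len(S.env) + 18]
61. n0.cnt = 7  [7]

2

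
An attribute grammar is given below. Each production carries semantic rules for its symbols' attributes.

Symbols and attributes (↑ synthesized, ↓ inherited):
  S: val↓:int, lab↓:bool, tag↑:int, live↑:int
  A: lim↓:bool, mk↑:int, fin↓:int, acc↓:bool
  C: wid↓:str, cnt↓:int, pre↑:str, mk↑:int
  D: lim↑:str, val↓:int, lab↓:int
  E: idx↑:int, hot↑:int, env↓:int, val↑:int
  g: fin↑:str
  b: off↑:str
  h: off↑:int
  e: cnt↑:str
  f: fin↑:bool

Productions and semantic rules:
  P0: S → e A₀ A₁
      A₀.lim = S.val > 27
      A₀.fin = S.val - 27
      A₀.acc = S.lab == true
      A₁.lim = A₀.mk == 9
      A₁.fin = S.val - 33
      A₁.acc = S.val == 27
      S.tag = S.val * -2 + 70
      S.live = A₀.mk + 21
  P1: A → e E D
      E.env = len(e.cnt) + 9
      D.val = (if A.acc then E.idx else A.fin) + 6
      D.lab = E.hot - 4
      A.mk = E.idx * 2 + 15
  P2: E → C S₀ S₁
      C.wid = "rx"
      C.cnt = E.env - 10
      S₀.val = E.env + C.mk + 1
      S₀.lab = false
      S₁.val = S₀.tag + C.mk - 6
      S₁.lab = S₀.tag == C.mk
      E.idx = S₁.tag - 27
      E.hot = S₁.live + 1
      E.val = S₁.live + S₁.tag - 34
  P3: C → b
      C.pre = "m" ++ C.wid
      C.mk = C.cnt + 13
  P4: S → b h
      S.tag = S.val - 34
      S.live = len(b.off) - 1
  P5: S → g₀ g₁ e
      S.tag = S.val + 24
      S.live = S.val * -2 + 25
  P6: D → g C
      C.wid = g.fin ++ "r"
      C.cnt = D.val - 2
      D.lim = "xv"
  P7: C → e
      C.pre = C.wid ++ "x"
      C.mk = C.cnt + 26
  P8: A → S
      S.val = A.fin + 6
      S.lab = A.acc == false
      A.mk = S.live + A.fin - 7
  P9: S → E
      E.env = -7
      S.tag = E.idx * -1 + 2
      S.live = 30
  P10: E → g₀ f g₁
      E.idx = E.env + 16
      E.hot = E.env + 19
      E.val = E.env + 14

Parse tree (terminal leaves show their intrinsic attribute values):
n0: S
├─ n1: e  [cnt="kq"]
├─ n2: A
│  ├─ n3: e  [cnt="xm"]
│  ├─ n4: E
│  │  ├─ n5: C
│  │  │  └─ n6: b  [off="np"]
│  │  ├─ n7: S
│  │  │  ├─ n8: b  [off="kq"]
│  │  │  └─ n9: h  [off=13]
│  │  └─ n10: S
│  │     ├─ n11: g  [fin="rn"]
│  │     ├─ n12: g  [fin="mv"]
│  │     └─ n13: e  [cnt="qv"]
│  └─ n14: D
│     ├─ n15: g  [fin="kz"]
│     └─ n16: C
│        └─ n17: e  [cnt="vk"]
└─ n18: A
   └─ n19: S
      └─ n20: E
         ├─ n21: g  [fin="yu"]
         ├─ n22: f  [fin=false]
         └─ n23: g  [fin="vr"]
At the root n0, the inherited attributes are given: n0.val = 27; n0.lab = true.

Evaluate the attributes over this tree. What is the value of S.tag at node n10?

1. n0.val = 27  [given at root]
2. n0.lab = true  [given at root]
3. n1.cnt = "kq"  [terminal]
4. n2.lim = false  [S.val > 27]
5. n2.fin = 0  [S.val - 27]
6. n2.acc = true  [S.lab == true]
7. n3.cnt = "xm"  [terminal]
8. n4.env = 11  [len(e.cnt) + 9]
9. n5.wid = "rx"  ["rx"]
10. n5.cnt = 1  [E.env - 10]
11. n6.off = "np"  [terminal]
12. n5.pre = "mrx"  ["m" ++ C.wid]
13. n5.mk = 14  [C.cnt + 13]
14. n7.val = 26  [E.env + C.mk + 1]
15. n7.lab = false  [false]
16. n8.off = "kq"  [terminal]
17. n9.off = 13  [terminal]
18. n7.tag = -8  [S.val - 34]
19. n7.live = 1  [len(b.off) - 1]
20. n10.val = 0  [S₀.tag + C.mk - 6]
21. n10.lab = false  [S₀.tag == C.mk]
22. n11.fin = "rn"  [terminal]
23. n12.fin = "mv"  [terminal]
24. n13.cnt = "qv"  [terminal]
25. n10.tag = 24  [S.val + 24]
26. n10.live = 25  [S.val * -2 + 25]
27. n4.idx = -3  [S₁.tag - 27]
28. n4.hot = 26  [S₁.live + 1]
29. n4.val = 15  [S₁.live + S₁.tag - 34]
30. n14.val = 3  [(if A.acc then E.idx else A.fin) + 6]
31. n14.lab = 22  [E.hot - 4]
32. n15.fin = "kz"  [terminal]
33. n16.wid = "kzr"  [g.fin ++ "r"]
34. n16.cnt = 1  [D.val - 2]
35. n17.cnt = "vk"  [terminal]
36. n16.pre = "kzrx"  [C.wid ++ "x"]
37. n16.mk = 27  [C.cnt + 26]
38. n14.lim = "xv"  ["xv"]
39. n2.mk = 9  [E.idx * 2 + 15]
40. n18.lim = true  [A₀.mk == 9]
41. n18.fin = -6  [S.val - 33]
42. n18.acc = true  [S.val == 27]
43. n19.val = 0  [A.fin + 6]
44. n19.lab = false  [A.acc == false]
45. n20.env = -7  [-7]
46. n21.fin = "yu"  [terminal]
47. n22.fin = false  [terminal]
48. n23.fin = "vr"  [terminal]
49. n20.idx = 9  [E.env + 16]
50. n20.hot = 12  [E.env + 19]
51. n20.val = 7  [E.env + 14]
52. n19.tag = -7  [E.idx * -1 + 2]
53. n19.live = 30  [30]
54. n18.mk = 17  [S.live + A.fin - 7]
55. n0.tag = 16  [S.val * -2 + 70]
56. n0.live = 30  [A₀.mk + 21]

24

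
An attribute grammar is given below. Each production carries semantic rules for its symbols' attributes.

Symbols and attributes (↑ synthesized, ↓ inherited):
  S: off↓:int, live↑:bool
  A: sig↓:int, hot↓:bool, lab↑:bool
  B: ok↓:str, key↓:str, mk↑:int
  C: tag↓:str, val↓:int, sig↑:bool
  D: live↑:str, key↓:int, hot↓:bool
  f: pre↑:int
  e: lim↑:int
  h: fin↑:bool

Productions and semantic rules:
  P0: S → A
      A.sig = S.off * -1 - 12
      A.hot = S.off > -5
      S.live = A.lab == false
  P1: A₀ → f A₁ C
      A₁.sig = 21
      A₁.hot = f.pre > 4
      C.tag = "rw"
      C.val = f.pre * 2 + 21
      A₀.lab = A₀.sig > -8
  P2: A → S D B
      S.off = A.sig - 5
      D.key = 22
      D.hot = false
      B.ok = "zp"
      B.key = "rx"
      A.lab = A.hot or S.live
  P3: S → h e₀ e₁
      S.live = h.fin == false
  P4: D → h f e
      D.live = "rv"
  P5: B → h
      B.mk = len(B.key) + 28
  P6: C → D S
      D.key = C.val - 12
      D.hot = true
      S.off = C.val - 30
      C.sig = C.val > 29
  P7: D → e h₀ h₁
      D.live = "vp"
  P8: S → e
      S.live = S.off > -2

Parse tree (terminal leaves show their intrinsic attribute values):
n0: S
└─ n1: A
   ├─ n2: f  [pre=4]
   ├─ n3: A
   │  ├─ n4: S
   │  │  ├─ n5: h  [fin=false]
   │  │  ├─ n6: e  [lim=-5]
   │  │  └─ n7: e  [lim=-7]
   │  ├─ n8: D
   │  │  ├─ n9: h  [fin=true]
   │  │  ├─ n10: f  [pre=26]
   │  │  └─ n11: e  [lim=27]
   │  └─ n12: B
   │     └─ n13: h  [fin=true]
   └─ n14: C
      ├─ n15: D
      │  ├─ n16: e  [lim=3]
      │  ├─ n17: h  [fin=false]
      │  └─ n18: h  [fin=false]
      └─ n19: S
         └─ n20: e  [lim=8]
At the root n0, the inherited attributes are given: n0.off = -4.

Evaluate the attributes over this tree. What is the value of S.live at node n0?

1. n0.off = -4  [given at root]
2. n1.sig = -8  [S.off * -1 - 12]
3. n1.hot = true  [S.off > -5]
4. n2.pre = 4  [terminal]
5. n3.sig = 21  [21]
6. n3.hot = false  [f.pre > 4]
7. n4.off = 16  [A.sig - 5]
8. n5.fin = false  [terminal]
9. n6.lim = -5  [terminal]
10. n7.lim = -7  [terminal]
11. n4.live = true  [h.fin == false]
12. n8.key = 22  [22]
13. n8.hot = false  [false]
14. n9.fin = true  [terminal]
15. n10.pre = 26  [terminal]
16. n11.lim = 27  [terminal]
17. n8.live = "rv"  ["rv"]
18. n12.ok = "zp"  ["zp"]
19. n12.key = "rx"  ["rx"]
20. n13.fin = true  [terminal]
21. n12.mk = 30  [len(B.key) + 28]
22. n3.lab = true  [A.hot or S.live]
23. n14.tag = "rw"  ["rw"]
24. n14.val = 29  [f.pre * 2 + 21]
25. n15.key = 17  [C.val - 12]
26. n15.hot = true  [true]
27. n16.lim = 3  [terminal]
28. n17.fin = false  [terminal]
29. n18.fin = false  [terminal]
30. n15.live = "vp"  ["vp"]
31. n19.off = -1  [C.val - 30]
32. n20.lim = 8  [terminal]
33. n19.live = true  [S.off > -2]
34. n14.sig = false  [C.val > 29]
35. n1.lab = false  [A₀.sig > -8]
36. n0.live = true  [A.lab == false]

true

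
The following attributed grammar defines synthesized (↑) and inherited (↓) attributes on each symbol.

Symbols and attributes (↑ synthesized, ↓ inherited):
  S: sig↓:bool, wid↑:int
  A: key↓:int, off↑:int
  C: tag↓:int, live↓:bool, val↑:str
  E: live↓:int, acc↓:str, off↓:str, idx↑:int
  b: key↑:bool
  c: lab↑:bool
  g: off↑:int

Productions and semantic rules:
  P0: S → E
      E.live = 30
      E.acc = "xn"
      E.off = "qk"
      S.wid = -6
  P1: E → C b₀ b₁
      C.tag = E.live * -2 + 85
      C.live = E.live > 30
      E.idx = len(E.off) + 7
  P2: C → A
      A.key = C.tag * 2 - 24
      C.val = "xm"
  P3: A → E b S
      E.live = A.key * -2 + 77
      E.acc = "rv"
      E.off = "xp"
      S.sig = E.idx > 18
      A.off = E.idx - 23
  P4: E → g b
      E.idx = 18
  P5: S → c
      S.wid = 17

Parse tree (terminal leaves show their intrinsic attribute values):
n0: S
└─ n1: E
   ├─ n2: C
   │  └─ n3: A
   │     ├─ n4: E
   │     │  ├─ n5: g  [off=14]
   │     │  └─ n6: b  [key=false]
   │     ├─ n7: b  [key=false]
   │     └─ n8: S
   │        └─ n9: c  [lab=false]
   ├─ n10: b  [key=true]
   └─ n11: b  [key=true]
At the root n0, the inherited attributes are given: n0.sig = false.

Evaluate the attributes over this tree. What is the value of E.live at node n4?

25

1. n0.sig = false  [given at root]
2. n1.live = 30  [30]
3. n1.acc = "xn"  ["xn"]
4. n1.off = "qk"  ["qk"]
5. n2.tag = 25  [E.live * -2 + 85]
6. n2.live = false  [E.live > 30]
7. n3.key = 26  [C.tag * 2 - 24]
8. n4.live = 25  [A.key * -2 + 77]
9. n4.acc = "rv"  ["rv"]
10. n4.off = "xp"  ["xp"]
11. n5.off = 14  [terminal]
12. n6.key = false  [terminal]
13. n4.idx = 18  [18]
14. n7.key = false  [terminal]
15. n8.sig = false  [E.idx > 18]
16. n9.lab = false  [terminal]
17. n8.wid = 17  [17]
18. n3.off = -5  [E.idx - 23]
19. n2.val = "xm"  ["xm"]
20. n10.key = true  [terminal]
21. n11.key = true  [terminal]
22. n1.idx = 9  [len(E.off) + 7]
23. n0.wid = -6  [-6]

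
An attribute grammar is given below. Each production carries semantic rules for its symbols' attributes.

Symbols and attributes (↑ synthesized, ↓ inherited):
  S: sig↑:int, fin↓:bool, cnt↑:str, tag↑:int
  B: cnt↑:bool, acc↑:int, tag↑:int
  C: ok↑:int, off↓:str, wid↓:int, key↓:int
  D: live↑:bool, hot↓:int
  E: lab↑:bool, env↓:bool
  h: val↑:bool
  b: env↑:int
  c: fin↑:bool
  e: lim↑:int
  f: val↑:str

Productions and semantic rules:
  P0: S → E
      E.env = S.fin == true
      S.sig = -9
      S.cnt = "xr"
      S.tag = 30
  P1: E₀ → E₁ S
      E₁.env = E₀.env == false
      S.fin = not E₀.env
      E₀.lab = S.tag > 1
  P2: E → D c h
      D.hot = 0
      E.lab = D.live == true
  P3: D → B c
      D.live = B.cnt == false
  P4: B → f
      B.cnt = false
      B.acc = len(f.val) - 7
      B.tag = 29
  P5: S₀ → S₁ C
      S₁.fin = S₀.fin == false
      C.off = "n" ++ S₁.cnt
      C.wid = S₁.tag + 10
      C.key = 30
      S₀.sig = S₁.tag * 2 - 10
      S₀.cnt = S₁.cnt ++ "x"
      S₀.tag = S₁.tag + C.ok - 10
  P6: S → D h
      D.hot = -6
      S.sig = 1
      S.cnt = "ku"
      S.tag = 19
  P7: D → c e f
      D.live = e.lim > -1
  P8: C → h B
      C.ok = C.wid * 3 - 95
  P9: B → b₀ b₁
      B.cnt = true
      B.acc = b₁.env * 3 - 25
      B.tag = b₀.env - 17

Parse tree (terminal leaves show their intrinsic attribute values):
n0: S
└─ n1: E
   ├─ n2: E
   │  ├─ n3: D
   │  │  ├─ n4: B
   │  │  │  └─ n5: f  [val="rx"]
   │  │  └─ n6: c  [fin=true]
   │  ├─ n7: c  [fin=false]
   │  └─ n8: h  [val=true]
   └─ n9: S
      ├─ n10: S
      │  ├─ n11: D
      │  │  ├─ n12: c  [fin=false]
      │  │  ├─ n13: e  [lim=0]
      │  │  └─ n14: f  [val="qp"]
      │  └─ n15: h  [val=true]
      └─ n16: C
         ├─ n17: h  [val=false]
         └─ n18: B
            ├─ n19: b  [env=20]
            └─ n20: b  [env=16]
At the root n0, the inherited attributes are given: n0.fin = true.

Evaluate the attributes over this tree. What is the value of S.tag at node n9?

1. n0.fin = true  [given at root]
2. n1.env = true  [S.fin == true]
3. n2.env = false  [E₀.env == false]
4. n3.hot = 0  [0]
5. n5.val = "rx"  [terminal]
6. n4.cnt = false  [false]
7. n4.acc = -5  [len(f.val) - 7]
8. n4.tag = 29  [29]
9. n6.fin = true  [terminal]
10. n3.live = true  [B.cnt == false]
11. n7.fin = false  [terminal]
12. n8.val = true  [terminal]
13. n2.lab = true  [D.live == true]
14. n9.fin = false  [not E₀.env]
15. n10.fin = true  [S₀.fin == false]
16. n11.hot = -6  [-6]
17. n12.fin = false  [terminal]
18. n13.lim = 0  [terminal]
19. n14.val = "qp"  [terminal]
20. n11.live = true  [e.lim > -1]
21. n15.val = true  [terminal]
22. n10.sig = 1  [1]
23. n10.cnt = "ku"  ["ku"]
24. n10.tag = 19  [19]
25. n16.off = "nku"  ["n" ++ S₁.cnt]
26. n16.wid = 29  [S₁.tag + 10]
27. n16.key = 30  [30]
28. n17.val = false  [terminal]
29. n19.env = 20  [terminal]
30. n20.env = 16  [terminal]
31. n18.cnt = true  [true]
32. n18.acc = 23  [b₁.env * 3 - 25]
33. n18.tag = 3  [b₀.env - 17]
34. n16.ok = -8  [C.wid * 3 - 95]
35. n9.sig = 28  [S₁.tag * 2 - 10]
36. n9.cnt = "kux"  [S₁.cnt ++ "x"]
37. n9.tag = 1  [S₁.tag + C.ok - 10]
38. n1.lab = false  [S.tag > 1]
39. n0.sig = -9  [-9]
40. n0.cnt = "xr"  ["xr"]
41. n0.tag = 30  [30]

1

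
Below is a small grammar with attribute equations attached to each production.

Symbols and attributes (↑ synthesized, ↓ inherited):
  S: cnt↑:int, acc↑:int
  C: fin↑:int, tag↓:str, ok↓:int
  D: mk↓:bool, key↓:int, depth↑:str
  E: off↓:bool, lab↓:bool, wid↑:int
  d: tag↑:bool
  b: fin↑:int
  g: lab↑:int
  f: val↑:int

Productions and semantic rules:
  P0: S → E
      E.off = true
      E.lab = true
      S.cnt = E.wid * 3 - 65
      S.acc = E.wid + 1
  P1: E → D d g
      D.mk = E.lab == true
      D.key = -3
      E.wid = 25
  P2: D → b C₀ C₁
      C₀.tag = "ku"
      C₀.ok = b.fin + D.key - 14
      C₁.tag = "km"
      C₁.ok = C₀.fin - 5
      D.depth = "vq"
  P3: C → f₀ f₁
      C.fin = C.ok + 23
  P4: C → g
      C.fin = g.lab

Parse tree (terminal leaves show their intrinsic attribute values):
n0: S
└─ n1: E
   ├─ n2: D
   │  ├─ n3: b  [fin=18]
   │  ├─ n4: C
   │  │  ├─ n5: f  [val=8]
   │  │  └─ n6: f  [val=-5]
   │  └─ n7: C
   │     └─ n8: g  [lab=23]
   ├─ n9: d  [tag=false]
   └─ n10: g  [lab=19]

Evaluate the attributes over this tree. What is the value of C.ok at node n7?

1. n1.off = true  [true]
2. n1.lab = true  [true]
3. n2.mk = true  [E.lab == true]
4. n2.key = -3  [-3]
5. n3.fin = 18  [terminal]
6. n4.tag = "ku"  ["ku"]
7. n4.ok = 1  [b.fin + D.key - 14]
8. n5.val = 8  [terminal]
9. n6.val = -5  [terminal]
10. n4.fin = 24  [C.ok + 23]
11. n7.tag = "km"  ["km"]
12. n7.ok = 19  [C₀.fin - 5]
13. n8.lab = 23  [terminal]
14. n7.fin = 23  [g.lab]
15. n2.depth = "vq"  ["vq"]
16. n9.tag = false  [terminal]
17. n10.lab = 19  [terminal]
18. n1.wid = 25  [25]
19. n0.cnt = 10  [E.wid * 3 - 65]
20. n0.acc = 26  [E.wid + 1]

19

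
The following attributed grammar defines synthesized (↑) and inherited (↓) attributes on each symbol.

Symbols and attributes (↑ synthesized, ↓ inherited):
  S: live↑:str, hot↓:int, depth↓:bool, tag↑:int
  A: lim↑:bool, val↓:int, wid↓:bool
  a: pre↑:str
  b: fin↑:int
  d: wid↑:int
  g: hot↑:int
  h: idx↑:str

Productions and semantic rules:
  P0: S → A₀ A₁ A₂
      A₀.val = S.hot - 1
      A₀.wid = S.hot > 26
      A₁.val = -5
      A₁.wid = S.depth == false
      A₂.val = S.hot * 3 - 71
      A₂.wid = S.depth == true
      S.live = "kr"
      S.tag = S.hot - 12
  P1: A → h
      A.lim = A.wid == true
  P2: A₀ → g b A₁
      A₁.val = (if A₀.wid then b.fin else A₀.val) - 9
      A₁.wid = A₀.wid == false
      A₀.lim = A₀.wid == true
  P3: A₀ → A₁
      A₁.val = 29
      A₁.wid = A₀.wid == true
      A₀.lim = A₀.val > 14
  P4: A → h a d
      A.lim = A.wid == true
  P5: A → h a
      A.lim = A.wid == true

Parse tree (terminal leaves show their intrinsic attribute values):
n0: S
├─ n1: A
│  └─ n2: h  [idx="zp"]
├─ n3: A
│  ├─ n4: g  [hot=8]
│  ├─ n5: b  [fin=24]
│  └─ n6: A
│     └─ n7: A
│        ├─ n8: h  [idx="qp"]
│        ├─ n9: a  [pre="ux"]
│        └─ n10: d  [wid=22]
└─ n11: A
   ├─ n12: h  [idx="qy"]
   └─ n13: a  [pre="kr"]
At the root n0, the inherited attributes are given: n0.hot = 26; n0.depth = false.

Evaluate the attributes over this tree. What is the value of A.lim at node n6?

1. n0.hot = 26  [given at root]
2. n0.depth = false  [given at root]
3. n1.val = 25  [S.hot - 1]
4. n1.wid = false  [S.hot > 26]
5. n2.idx = "zp"  [terminal]
6. n1.lim = false  [A.wid == true]
7. n3.val = -5  [-5]
8. n3.wid = true  [S.depth == false]
9. n4.hot = 8  [terminal]
10. n5.fin = 24  [terminal]
11. n6.val = 15  [(if A₀.wid then b.fin else A₀.val) - 9]
12. n6.wid = false  [A₀.wid == false]
13. n7.val = 29  [29]
14. n7.wid = false  [A₀.wid == true]
15. n8.idx = "qp"  [terminal]
16. n9.pre = "ux"  [terminal]
17. n10.wid = 22  [terminal]
18. n7.lim = false  [A.wid == true]
19. n6.lim = true  [A₀.val > 14]
20. n3.lim = true  [A₀.wid == true]
21. n11.val = 7  [S.hot * 3 - 71]
22. n11.wid = false  [S.depth == true]
23. n12.idx = "qy"  [terminal]
24. n13.pre = "kr"  [terminal]
25. n11.lim = false  [A.wid == true]
26. n0.live = "kr"  ["kr"]
27. n0.tag = 14  [S.hot - 12]

true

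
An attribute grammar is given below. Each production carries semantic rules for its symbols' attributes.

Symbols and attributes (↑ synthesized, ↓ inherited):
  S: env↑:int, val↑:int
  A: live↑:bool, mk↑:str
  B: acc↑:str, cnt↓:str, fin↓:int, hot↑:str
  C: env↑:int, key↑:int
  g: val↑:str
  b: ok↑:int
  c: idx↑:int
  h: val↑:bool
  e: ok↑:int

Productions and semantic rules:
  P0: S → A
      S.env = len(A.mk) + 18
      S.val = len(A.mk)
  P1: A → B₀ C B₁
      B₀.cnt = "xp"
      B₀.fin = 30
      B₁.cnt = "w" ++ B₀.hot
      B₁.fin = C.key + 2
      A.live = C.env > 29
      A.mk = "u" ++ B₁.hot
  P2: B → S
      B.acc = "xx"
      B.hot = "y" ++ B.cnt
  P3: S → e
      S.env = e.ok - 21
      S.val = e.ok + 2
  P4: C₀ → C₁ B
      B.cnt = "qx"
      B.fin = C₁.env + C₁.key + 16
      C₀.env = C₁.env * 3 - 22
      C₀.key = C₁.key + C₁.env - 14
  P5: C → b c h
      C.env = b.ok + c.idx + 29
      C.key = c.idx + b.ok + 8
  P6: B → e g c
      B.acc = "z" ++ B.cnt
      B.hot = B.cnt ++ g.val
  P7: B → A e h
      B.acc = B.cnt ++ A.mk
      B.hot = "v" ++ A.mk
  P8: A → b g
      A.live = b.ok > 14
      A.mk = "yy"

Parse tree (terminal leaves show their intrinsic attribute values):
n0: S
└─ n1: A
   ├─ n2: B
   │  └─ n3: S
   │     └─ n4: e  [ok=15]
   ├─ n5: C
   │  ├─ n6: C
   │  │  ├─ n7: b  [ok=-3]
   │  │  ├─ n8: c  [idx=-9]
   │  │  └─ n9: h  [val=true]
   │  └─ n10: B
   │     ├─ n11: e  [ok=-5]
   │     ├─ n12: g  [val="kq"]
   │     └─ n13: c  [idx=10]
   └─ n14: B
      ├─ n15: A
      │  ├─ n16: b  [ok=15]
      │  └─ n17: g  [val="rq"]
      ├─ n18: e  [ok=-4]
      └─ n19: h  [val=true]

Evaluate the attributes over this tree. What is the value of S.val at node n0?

1. n2.cnt = "xp"  ["xp"]
2. n2.fin = 30  [30]
3. n4.ok = 15  [terminal]
4. n3.env = -6  [e.ok - 21]
5. n3.val = 17  [e.ok + 2]
6. n2.acc = "xx"  ["xx"]
7. n2.hot = "yxp"  ["y" ++ B.cnt]
8. n7.ok = -3  [terminal]
9. n8.idx = -9  [terminal]
10. n9.val = true  [terminal]
11. n6.env = 17  [b.ok + c.idx + 29]
12. n6.key = -4  [c.idx + b.ok + 8]
13. n10.cnt = "qx"  ["qx"]
14. n10.fin = 29  [C₁.env + C₁.key + 16]
15. n11.ok = -5  [terminal]
16. n12.val = "kq"  [terminal]
17. n13.idx = 10  [terminal]
18. n10.acc = "zqx"  ["z" ++ B.cnt]
19. n10.hot = "qxkq"  [B.cnt ++ g.val]
20. n5.env = 29  [C₁.env * 3 - 22]
21. n5.key = -1  [C₁.key + C₁.env - 14]
22. n14.cnt = "wyxp"  ["w" ++ B₀.hot]
23. n14.fin = 1  [C.key + 2]
24. n16.ok = 15  [terminal]
25. n17.val = "rq"  [terminal]
26. n15.live = true  [b.ok > 14]
27. n15.mk = "yy"  ["yy"]
28. n18.ok = -4  [terminal]
29. n19.val = true  [terminal]
30. n14.acc = "wyxpyy"  [B.cnt ++ A.mk]
31. n14.hot = "vyy"  ["v" ++ A.mk]
32. n1.live = false  [C.env > 29]
33. n1.mk = "uvyy"  ["u" ++ B₁.hot]
34. n0.env = 22  [len(A.mk) + 18]
35. n0.val = 4  [len(A.mk)]

4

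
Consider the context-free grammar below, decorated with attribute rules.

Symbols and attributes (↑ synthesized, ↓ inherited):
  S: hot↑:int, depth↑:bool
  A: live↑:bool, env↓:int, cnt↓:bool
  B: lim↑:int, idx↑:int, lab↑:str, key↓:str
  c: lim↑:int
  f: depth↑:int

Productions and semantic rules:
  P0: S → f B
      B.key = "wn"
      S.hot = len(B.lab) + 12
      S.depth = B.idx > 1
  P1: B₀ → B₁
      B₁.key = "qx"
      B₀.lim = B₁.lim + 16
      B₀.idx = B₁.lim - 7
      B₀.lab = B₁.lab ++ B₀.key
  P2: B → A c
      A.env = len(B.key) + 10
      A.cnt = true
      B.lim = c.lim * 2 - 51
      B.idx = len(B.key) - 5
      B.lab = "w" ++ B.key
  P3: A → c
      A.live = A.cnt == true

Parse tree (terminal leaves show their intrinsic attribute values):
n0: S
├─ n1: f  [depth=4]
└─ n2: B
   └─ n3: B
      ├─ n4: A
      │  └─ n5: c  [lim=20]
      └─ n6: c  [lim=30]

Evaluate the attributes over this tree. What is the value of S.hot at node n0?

17

1. n1.depth = 4  [terminal]
2. n2.key = "wn"  ["wn"]
3. n3.key = "qx"  ["qx"]
4. n4.env = 12  [len(B.key) + 10]
5. n4.cnt = true  [true]
6. n5.lim = 20  [terminal]
7. n4.live = true  [A.cnt == true]
8. n6.lim = 30  [terminal]
9. n3.lim = 9  [c.lim * 2 - 51]
10. n3.idx = -3  [len(B.key) - 5]
11. n3.lab = "wqx"  ["w" ++ B.key]
12. n2.lim = 25  [B₁.lim + 16]
13. n2.idx = 2  [B₁.lim - 7]
14. n2.lab = "wqxwn"  [B₁.lab ++ B₀.key]
15. n0.hot = 17  [len(B.lab) + 12]
16. n0.depth = true  [B.idx > 1]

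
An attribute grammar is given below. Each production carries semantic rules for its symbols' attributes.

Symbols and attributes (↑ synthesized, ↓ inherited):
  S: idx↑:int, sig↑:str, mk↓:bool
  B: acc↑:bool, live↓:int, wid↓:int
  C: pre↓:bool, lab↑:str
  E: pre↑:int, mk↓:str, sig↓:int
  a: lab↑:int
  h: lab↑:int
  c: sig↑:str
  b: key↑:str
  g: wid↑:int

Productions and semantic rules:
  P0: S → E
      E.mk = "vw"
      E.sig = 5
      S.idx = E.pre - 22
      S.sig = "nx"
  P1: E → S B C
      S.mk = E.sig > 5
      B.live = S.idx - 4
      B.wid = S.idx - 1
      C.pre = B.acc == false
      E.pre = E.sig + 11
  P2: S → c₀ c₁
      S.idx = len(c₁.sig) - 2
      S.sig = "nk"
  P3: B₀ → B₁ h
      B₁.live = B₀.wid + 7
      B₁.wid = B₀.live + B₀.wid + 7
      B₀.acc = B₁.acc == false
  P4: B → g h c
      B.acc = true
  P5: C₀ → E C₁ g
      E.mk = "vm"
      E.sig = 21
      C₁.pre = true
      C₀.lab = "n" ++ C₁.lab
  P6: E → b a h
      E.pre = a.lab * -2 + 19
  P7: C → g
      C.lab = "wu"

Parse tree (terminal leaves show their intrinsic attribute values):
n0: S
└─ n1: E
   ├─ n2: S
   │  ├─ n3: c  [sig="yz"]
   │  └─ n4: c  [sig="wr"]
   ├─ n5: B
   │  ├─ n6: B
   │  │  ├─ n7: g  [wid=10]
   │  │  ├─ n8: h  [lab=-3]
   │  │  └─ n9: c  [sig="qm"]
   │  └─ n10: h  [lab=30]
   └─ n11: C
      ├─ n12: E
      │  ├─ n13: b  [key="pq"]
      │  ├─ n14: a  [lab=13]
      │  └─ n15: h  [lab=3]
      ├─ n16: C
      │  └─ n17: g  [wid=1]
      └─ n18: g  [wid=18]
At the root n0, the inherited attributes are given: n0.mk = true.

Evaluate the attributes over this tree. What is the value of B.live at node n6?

1. n0.mk = true  [given at root]
2. n1.mk = "vw"  ["vw"]
3. n1.sig = 5  [5]
4. n2.mk = false  [E.sig > 5]
5. n3.sig = "yz"  [terminal]
6. n4.sig = "wr"  [terminal]
7. n2.idx = 0  [len(c₁.sig) - 2]
8. n2.sig = "nk"  ["nk"]
9. n5.live = -4  [S.idx - 4]
10. n5.wid = -1  [S.idx - 1]
11. n6.live = 6  [B₀.wid + 7]
12. n6.wid = 2  [B₀.live + B₀.wid + 7]
13. n7.wid = 10  [terminal]
14. n8.lab = -3  [terminal]
15. n9.sig = "qm"  [terminal]
16. n6.acc = true  [true]
17. n10.lab = 30  [terminal]
18. n5.acc = false  [B₁.acc == false]
19. n11.pre = true  [B.acc == false]
20. n12.mk = "vm"  ["vm"]
21. n12.sig = 21  [21]
22. n13.key = "pq"  [terminal]
23. n14.lab = 13  [terminal]
24. n15.lab = 3  [terminal]
25. n12.pre = -7  [a.lab * -2 + 19]
26. n16.pre = true  [true]
27. n17.wid = 1  [terminal]
28. n16.lab = "wu"  ["wu"]
29. n18.wid = 18  [terminal]
30. n11.lab = "nwu"  ["n" ++ C₁.lab]
31. n1.pre = 16  [E.sig + 11]
32. n0.idx = -6  [E.pre - 22]
33. n0.sig = "nx"  ["nx"]

6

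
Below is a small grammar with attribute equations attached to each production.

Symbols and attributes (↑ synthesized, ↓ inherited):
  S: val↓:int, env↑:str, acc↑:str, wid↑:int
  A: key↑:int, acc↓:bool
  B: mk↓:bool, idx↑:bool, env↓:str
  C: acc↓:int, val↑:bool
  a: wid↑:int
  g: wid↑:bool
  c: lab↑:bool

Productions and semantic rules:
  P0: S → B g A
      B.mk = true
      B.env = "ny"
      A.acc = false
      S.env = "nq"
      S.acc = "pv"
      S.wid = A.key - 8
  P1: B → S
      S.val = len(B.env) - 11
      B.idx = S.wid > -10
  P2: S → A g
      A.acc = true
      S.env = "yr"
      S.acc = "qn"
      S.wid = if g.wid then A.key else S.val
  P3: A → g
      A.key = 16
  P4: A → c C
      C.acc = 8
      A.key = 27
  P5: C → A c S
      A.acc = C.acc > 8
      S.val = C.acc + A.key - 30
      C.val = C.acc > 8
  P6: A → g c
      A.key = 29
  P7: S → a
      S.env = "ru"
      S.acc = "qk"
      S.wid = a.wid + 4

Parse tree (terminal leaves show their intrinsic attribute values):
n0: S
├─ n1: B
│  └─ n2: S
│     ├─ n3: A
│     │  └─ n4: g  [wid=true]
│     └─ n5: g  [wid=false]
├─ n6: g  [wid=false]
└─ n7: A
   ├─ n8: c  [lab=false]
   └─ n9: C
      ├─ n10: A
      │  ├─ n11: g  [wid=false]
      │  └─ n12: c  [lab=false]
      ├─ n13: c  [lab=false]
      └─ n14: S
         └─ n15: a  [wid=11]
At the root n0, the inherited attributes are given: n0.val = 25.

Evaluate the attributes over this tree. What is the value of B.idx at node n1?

1. n0.val = 25  [given at root]
2. n1.mk = true  [true]
3. n1.env = "ny"  ["ny"]
4. n2.val = -9  [len(B.env) - 11]
5. n3.acc = true  [true]
6. n4.wid = true  [terminal]
7. n3.key = 16  [16]
8. n5.wid = false  [terminal]
9. n2.env = "yr"  ["yr"]
10. n2.acc = "qn"  ["qn"]
11. n2.wid = -9  [if g.wid then A.key else S.val]
12. n1.idx = true  [S.wid > -10]
13. n6.wid = false  [terminal]
14. n7.acc = false  [false]
15. n8.lab = false  [terminal]
16. n9.acc = 8  [8]
17. n10.acc = false  [C.acc > 8]
18. n11.wid = false  [terminal]
19. n12.lab = false  [terminal]
20. n10.key = 29  [29]
21. n13.lab = false  [terminal]
22. n14.val = 7  [C.acc + A.key - 30]
23. n15.wid = 11  [terminal]
24. n14.env = "ru"  ["ru"]
25. n14.acc = "qk"  ["qk"]
26. n14.wid = 15  [a.wid + 4]
27. n9.val = false  [C.acc > 8]
28. n7.key = 27  [27]
29. n0.env = "nq"  ["nq"]
30. n0.acc = "pv"  ["pv"]
31. n0.wid = 19  [A.key - 8]

true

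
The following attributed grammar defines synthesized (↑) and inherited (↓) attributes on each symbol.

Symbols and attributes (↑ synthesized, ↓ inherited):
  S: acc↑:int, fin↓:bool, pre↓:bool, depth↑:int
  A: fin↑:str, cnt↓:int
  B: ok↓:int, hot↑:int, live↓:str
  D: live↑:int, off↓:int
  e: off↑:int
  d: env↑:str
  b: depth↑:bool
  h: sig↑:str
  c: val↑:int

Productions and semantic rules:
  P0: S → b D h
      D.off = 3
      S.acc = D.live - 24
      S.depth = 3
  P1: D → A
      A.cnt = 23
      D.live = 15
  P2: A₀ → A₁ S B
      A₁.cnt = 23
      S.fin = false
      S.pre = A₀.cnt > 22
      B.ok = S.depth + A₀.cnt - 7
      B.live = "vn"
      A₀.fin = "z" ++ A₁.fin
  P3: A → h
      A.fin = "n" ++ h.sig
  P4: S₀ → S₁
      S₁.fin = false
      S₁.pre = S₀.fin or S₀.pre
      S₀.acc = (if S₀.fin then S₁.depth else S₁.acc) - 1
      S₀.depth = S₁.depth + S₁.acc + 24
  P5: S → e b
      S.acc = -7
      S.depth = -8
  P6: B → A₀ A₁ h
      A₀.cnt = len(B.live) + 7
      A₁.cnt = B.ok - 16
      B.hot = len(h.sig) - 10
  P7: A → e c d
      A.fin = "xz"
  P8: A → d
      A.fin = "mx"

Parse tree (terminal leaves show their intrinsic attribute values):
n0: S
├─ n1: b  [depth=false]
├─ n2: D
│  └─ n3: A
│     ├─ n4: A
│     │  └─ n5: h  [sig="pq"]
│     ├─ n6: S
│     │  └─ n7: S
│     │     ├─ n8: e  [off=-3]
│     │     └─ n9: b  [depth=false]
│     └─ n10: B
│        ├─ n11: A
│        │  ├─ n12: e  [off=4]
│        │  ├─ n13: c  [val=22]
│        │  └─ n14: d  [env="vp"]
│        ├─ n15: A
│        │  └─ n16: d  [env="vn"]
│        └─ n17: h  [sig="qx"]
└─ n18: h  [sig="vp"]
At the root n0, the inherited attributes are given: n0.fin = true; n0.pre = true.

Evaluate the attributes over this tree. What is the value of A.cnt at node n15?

1. n0.fin = true  [given at root]
2. n0.pre = true  [given at root]
3. n1.depth = false  [terminal]
4. n2.off = 3  [3]
5. n3.cnt = 23  [23]
6. n4.cnt = 23  [23]
7. n5.sig = "pq"  [terminal]
8. n4.fin = "npq"  ["n" ++ h.sig]
9. n6.fin = false  [false]
10. n6.pre = true  [A₀.cnt > 22]
11. n7.fin = false  [false]
12. n7.pre = true  [S₀.fin or S₀.pre]
13. n8.off = -3  [terminal]
14. n9.depth = false  [terminal]
15. n7.acc = -7  [-7]
16. n7.depth = -8  [-8]
17. n6.acc = -8  [(if S₀.fin then S₁.depth else S₁.acc) - 1]
18. n6.depth = 9  [S₁.depth + S₁.acc + 24]
19. n10.ok = 25  [S.depth + A₀.cnt - 7]
20. n10.live = "vn"  ["vn"]
21. n11.cnt = 9  [len(B.live) + 7]
22. n12.off = 4  [terminal]
23. n13.val = 22  [terminal]
24. n14.env = "vp"  [terminal]
25. n11.fin = "xz"  ["xz"]
26. n15.cnt = 9  [B.ok - 16]
27. n16.env = "vn"  [terminal]
28. n15.fin = "mx"  ["mx"]
29. n17.sig = "qx"  [terminal]
30. n10.hot = -8  [len(h.sig) - 10]
31. n3.fin = "znpq"  ["z" ++ A₁.fin]
32. n2.live = 15  [15]
33. n18.sig = "vp"  [terminal]
34. n0.acc = -9  [D.live - 24]
35. n0.depth = 3  [3]

9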